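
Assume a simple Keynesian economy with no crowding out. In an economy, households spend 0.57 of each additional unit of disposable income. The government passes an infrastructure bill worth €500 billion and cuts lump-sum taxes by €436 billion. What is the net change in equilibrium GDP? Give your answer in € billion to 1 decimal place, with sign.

Expenditure multiplier = 1/(1 − MPC) = 1/(1 − 0.57) = 1/0.43 ≈ 2.326.
ΔG contributes k·ΔG = (+€500 billion) / 0.43 ≈ +€1,162.8 billion.
ΔT of −€436 billion changes first-round spending by −c·ΔT = +€248.52 billion, contributing k·(−c·ΔT) = (+€248.52 billion) / 0.43 ≈ +€578 billion.
Net ΔY = k(ΔG − c·ΔT) = (+€748.52 billion) / 0.43 ≈ +€1,740.7 billion.

+€1,740.7 billion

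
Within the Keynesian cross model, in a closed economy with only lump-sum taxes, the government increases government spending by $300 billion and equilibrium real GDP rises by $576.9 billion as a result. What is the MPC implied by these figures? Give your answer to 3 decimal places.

Implied spending multiplier k = ΔY/ΔG = 576.9/300 = 1.923.
Since k = 1/(1 − MPC), MPC = 1 − 1/k = 1 − ΔG/ΔY = 1 − 300/576.9 ≈ 0.480.

0.480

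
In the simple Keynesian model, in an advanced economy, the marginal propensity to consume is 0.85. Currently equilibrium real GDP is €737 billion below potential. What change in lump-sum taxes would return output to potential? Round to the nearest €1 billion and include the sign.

−€130 billion

Spending multiplier = 1/(1 − MPC) = 1/(1 − 0.85) = 1/0.15 ≈ 6.667.
Tax multiplier = −c·k = −0.85/0.15 ≈ −5.667. Need ΔY = +€737 billion, so ΔT = ΔY/(−c·k) = −(+€737 billion) × 0.15 / 0.85 ≈ −€130 billion.
The government should cut lump-sum taxes by €130 billion.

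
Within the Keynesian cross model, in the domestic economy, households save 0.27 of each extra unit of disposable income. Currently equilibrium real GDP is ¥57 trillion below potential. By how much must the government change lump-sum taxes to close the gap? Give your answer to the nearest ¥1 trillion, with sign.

−¥21 trillion

MPC = 1 − MPS = 1 − 0.27 = 0.73.
Spending multiplier = 1/(1 − MPC) = 1/(1 − 0.73) = 1/0.27 ≈ 3.704.
Tax multiplier = −c·k = −0.73/0.27 ≈ −2.704. Need ΔY = +¥57 trillion, so ΔT = ΔY/(−c·k) = −(+¥57 trillion) × 0.27 / 0.73 ≈ −¥21 trillion.
The government should cut lump-sum taxes by ¥21 trillion.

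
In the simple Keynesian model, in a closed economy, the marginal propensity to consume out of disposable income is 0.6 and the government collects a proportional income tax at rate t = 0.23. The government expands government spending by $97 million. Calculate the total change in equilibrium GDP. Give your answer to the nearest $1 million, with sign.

Government-spending multiplier = 1/(1 − c(1−t)) = 1/(1 − 0.6×0.77) = 1/0.538 ≈ 1.859.
ΔY = k × ΔG = (+$97 million) / 0.538 ≈ +$180 million.

+$180 million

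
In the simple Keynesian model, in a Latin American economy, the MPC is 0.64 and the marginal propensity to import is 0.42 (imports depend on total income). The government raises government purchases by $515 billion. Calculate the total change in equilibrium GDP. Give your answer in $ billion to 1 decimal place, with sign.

+$660.3 billion

Government-spending multiplier = 1/(1 − c + m) = 1/(1 − 0.64 + 0.42) = 1/0.78 ≈ 1.282.
ΔY = k × ΔG = (+$515 billion) / 0.78 ≈ +$660.3 billion.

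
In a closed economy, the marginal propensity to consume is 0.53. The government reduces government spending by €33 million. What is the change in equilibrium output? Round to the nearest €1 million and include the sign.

Spending multiplier = 1/(1 − MPC) = 1/(1 − 0.53) = 1/0.47 ≈ 2.128.
ΔY = k × ΔG = (−€33 million) / 0.47 ≈ −€70 million.

−€70 million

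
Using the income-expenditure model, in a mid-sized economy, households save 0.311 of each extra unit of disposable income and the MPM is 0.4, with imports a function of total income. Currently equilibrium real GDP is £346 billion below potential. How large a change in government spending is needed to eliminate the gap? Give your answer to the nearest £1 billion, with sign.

MPC = 1 − MPS = 1 − 0.311 = 0.689.
Spending multiplier = 1/(1 − c + m) = 1/(1 − 0.689 + 0.4) = 1/0.711 ≈ 1.406.
Need ΔY = +£346 billion, so ΔG = ΔY/k = (+£346 billion) × 0.711 ≈ +£246 billion.
The government should increase government spending by £246 billion.

+£246 billion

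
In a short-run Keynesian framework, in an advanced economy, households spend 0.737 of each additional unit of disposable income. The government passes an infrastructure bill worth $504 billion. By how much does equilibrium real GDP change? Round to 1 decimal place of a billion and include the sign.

Spending multiplier = 1/(1 − MPC) = 1/(1 − 0.737) = 1/0.263 ≈ 3.802.
ΔY = k × ΔG = (+$504 billion) / 0.263 ≈ +$1,916.3 billion.

+$1,916.3 billion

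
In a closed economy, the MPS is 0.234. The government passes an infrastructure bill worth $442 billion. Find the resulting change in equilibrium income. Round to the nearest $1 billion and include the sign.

+$1,889 billion

MPC = 1 − MPS = 1 − 0.234 = 0.766.
Expenditure multiplier = 1/(1 − MPC) = 1/(1 − 0.766) = 1/0.234 ≈ 4.274.
ΔY = k × ΔG = (+$442 billion) / 0.234 ≈ +$1,889 billion.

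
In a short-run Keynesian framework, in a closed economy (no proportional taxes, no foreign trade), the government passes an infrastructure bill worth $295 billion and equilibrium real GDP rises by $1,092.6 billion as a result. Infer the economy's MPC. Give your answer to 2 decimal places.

Implied spending multiplier k = ΔY/ΔG = 1,092.6/295 ≈ 3.7037.
Since k = 1/(1 − MPC), MPC = 1 − 1/k = 1 − ΔG/ΔY = 1 − 295/1,092.6 ≈ 0.73.

0.73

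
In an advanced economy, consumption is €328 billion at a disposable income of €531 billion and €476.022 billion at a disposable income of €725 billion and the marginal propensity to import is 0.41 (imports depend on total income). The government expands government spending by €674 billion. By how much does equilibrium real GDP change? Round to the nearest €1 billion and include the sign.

MPC = ΔC/ΔYd = (476.022 − 328)/(725 − 531) = 148.022/194 = 0.763.
Spending multiplier = 1/(1 − c + m) = 1/(1 − 0.763 + 0.41) = 1/0.647 ≈ 1.546.
ΔY = k × ΔG = (+€674 billion) / 0.647 ≈ +€1,042 billion.

+€1,042 billion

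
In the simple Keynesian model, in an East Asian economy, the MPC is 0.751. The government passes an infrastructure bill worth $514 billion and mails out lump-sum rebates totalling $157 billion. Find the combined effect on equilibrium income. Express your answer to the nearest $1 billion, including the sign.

+$2,538 billion

Expenditure multiplier = 1/(1 − MPC) = 1/(1 − 0.751) = 1/0.249 ≈ 4.016.
ΔG contributes k·ΔG = (+$514 billion) / 0.249 ≈ +$2,064.3 billion.
ΔT of −$157 billion changes first-round spending by −c·ΔT = +$117.907 billion, contributing k·(−c·ΔT) = (+$117.907 billion) / 0.249 ≈ +$473.5 billion.
Net ΔY = k(ΔG − c·ΔT) = (+$631.907 billion) / 0.249 ≈ +$2,538 billion.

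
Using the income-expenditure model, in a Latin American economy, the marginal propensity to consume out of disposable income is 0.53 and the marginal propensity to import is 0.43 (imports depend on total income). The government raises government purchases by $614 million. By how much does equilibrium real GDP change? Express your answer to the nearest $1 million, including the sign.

+$682 million

Expenditure multiplier = 1/(1 − c + m) = 1/(1 − 0.53 + 0.43) = 1/0.9 ≈ 1.111.
ΔY = k × ΔG = (+$614 million) / 0.9 ≈ +$682 million.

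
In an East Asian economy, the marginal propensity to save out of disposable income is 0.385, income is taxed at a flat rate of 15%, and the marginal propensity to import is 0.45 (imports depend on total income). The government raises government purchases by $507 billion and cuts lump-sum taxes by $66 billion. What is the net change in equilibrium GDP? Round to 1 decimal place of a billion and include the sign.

MPC = 1 − MPS = 1 − 0.385 = 0.615.
Expenditure multiplier = 1/(1 − c(1−t) + m) = 1/(1 − 0.615×0.85 + 0.45) = 1/0.92725 ≈ 1.078.
ΔG contributes k·ΔG = (+$507 billion) / 0.92725 ≈ +$546.8 billion.
ΔT of −$66 billion changes first-round spending by −c·ΔT = +$40.59 billion, contributing k·(−c·ΔT) = (+$40.59 billion) / 0.92725 ≈ +$43.8 billion.
Net ΔY = k(ΔG − c·ΔT) = (+$547.59 billion) / 0.92725 ≈ +$590.6 billion.

+$590.6 billion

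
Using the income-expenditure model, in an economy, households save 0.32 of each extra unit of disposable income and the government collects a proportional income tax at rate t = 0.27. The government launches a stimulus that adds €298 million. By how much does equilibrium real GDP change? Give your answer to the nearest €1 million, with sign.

MPC = 1 − MPS = 1 − 0.32 = 0.68.
Expenditure multiplier = 1/(1 − c(1−t)) = 1/(1 − 0.68×0.73) = 1/0.5036 ≈ 1.986.
ΔY = k × ΔG = (+€298 million) / 0.5036 ≈ +€592 million.

+€592 million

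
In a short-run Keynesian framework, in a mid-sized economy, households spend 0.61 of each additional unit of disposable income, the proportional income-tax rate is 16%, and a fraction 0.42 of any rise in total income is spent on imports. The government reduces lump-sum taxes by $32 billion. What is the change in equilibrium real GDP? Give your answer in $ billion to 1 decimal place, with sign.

+$21.5 billion

A lump-sum tax change of −$32 billion shifts disposable income by +$32 billion; first-round consumption changes by −c × ΔT = −0.61 × (−$32 billion) = +$19.52 billion.
Expenditure multiplier = 1/(1 − c(1−t) + m) = 1/(1 − 0.61×0.84 + 0.42) = 1/0.9076 ≈ 1.102.
The tax multiplier is −c × k ≈ −0.672, so ΔY = k × (−c·ΔT) = (+$19.52 billion) / 0.9076 ≈ +$21.5 billion.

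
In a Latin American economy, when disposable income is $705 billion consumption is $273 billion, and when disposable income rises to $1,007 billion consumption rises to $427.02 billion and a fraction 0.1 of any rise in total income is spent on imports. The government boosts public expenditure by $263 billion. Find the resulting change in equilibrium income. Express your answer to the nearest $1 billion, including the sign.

MPC = ΔC/ΔYd = (427.02 − 273)/(1,007 − 705) = 154.02/302 = 0.51.
Government-spending multiplier = 1/(1 − c + m) = 1/(1 − 0.51 + 0.1) = 1/0.59 ≈ 1.695.
ΔY = k × ΔG = (+$263 billion) / 0.59 ≈ +$446 billion.

+$446 billion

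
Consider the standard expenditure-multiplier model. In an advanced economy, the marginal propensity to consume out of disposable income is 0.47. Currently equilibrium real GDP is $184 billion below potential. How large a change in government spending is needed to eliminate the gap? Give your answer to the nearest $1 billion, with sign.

+$98 billion

Spending multiplier = 1/(1 − MPC) = 1/(1 − 0.47) = 1/0.53 ≈ 1.887.
Need ΔY = +$184 billion, so ΔG = ΔY/k = (+$184 billion) × 0.53 ≈ +$98 billion.
The government should increase government spending by $98 billion.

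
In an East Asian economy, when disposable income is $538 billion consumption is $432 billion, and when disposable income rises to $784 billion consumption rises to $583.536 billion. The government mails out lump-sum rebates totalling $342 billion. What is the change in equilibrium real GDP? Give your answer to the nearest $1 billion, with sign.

MPC = ΔC/ΔYd = (583.536 − 432)/(784 − 538) = 151.536/246 = 0.616.
A lump-sum tax change of −$342 billion shifts disposable income by +$342 billion; first-round consumption changes by −c × ΔT = −0.616 × (−$342 billion) = +$210.672 billion.
Expenditure multiplier = 1/(1 − MPC) = 1/(1 − 0.616) = 1/0.384 ≈ 2.604.
The tax multiplier is −c × k ≈ −1.604, so ΔY = k × (−c·ΔT) = (+$210.672 billion) / 0.384 ≈ +$549 billion.

+$549 billion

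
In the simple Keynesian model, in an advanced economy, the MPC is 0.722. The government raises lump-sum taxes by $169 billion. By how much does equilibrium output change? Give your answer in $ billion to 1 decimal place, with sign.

A lump-sum tax change of +$169 billion shifts disposable income by −$169 billion; first-round consumption changes by −c × ΔT = −0.722 × (+$169 billion) = −$122.018 billion.
Expenditure multiplier = 1/(1 − MPC) = 1/(1 − 0.722) = 1/0.278 ≈ 3.597.
The tax multiplier is −c × k ≈ −2.597, so ΔY = k × (−c·ΔT) = (−$122.018 billion) / 0.278 ≈ −$438.9 billion.

−$438.9 billion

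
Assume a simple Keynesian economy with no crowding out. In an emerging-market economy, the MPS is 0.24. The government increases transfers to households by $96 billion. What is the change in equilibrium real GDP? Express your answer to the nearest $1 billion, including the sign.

MPC = 1 − MPS = 1 − 0.24 = 0.76.
The transfer change shifts disposable income by +$96 billion, so first-round consumption changes by c·ΔTR = 0.76 × (+$96 billion) = +$72.96 billion.
Expenditure multiplier = 1/(1 − MPC) = 1/(1 − 0.76) = 1/0.24 ≈ 4.167.
The transfer multiplier is c × k ≈ 3.167, so ΔY = k × (c·ΔTR) = (+$72.96 billion) / 0.24 = +$304 billion.

+$304 billion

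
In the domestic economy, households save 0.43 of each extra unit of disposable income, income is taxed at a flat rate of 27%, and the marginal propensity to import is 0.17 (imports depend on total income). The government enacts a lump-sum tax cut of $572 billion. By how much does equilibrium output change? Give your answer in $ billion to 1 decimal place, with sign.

+$432.5 billion

MPC = 1 − MPS = 1 − 0.43 = 0.57.
A lump-sum tax change of −$572 billion shifts disposable income by +$572 billion; first-round consumption changes by −c × ΔT = −0.57 × (−$572 billion) = +$326.04 billion.
Expenditure multiplier = 1/(1 − c(1−t) + m) = 1/(1 − 0.57×0.73 + 0.17) = 1/0.7539 ≈ 1.326.
The tax multiplier is −c × k ≈ −0.756, so ΔY = k × (−c·ΔT) = (+$326.04 billion) / 0.7539 ≈ +$432.5 billion.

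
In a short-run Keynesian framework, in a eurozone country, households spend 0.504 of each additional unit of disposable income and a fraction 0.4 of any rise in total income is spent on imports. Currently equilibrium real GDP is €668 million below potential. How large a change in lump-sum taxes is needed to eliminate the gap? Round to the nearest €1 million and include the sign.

−€1,188 million

Spending multiplier = 1/(1 − c + m) = 1/(1 − 0.504 + 0.4) = 1/0.896 ≈ 1.116.
Tax multiplier = −c·k = −0.504/0.896 ≈ −0.562. Need ΔY = +€668 million, so ΔT = ΔY/(−c·k) = −(+€668 million) × 0.896 / 0.504 ≈ −€1,188 million.
The government should cut lump-sum taxes by €1,188 million.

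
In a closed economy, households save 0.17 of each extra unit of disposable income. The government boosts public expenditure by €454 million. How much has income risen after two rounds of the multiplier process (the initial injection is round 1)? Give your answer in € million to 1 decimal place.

MPC = 1 − MPS = 1 − 0.17 = 0.83.
Round 1 adds ΔG = €454 million; each later round is MPC = 0.83 times the previous.
After 2 rounds: 454 + 376.82 = ΔG·(1 − c^2)/(1 − c) = 454 × (1 − 0.6889)/0.17 ≈ €830.8 million.

€830.8 million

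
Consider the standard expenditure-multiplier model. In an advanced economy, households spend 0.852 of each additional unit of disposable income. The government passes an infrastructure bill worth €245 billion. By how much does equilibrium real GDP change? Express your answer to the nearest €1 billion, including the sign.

+€1,655 billion

Spending multiplier = 1/(1 − MPC) = 1/(1 − 0.852) = 1/0.148 ≈ 6.757.
ΔY = k × ΔG = (+€245 billion) / 0.148 ≈ +€1,655 billion.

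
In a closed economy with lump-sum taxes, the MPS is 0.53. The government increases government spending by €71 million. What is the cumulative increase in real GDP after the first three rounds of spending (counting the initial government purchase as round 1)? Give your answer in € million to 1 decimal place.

€120.1 million

MPC = 1 − MPS = 1 − 0.53 = 0.47.
Round 1 adds ΔG = €71 million; each later round is MPC = 0.47 times the previous.
After 3 rounds: 71 + 33.37 + 15.6839 = ΔG·(1 − c^3)/(1 − c) = 71 × (1 − 0.103823)/0.53 ≈ €120.1 million.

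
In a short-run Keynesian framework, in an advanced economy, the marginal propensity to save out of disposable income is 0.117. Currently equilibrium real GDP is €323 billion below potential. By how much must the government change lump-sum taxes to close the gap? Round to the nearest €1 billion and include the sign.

−€43 billion

MPC = 1 − MPS = 1 − 0.117 = 0.883.
Spending multiplier = 1/(1 − MPC) = 1/(1 − 0.883) = 1/0.117 ≈ 8.547.
Tax multiplier = −c·k = −0.883/0.117 ≈ −7.547. Need ΔY = +€323 billion, so ΔT = ΔY/(−c·k) = −(+€323 billion) × 0.117 / 0.883 ≈ −€43 billion.
The government should cut lump-sum taxes by €43 billion.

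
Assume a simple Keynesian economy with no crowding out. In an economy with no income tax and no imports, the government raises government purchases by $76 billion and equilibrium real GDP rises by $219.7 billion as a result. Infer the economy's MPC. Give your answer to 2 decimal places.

0.65

Implied spending multiplier k = ΔY/ΔG = 219.7/76 ≈ 2.8908.
Since k = 1/(1 − MPC), MPC = 1 − 1/k = 1 − ΔG/ΔY = 1 − 76/219.7 ≈ 0.65.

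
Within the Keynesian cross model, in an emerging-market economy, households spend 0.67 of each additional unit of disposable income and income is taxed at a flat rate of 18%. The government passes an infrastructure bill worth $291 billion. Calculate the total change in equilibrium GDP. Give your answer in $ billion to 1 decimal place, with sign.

Expenditure multiplier = 1/(1 − c(1−t)) = 1/(1 − 0.67×0.82) = 1/0.4506 ≈ 2.219.
ΔY = k × ΔG = (+$291 billion) / 0.4506 ≈ +$645.8 billion.

+$645.8 billion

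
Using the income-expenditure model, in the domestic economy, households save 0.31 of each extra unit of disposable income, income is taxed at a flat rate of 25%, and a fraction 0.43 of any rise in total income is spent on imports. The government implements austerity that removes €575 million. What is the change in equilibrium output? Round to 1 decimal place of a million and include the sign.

MPC = 1 − MPS = 1 − 0.31 = 0.69.
Government-spending multiplier = 1/(1 − c(1−t) + m) = 1/(1 − 0.69×0.75 + 0.43) = 1/0.9125 ≈ 1.096.
ΔY = k × ΔG = (−€575 million) / 0.9125 ≈ −€630.1 million.

−€630.1 million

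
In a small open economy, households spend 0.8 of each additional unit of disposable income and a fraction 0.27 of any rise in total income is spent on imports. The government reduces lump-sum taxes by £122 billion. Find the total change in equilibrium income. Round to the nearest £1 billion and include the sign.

+£208 billion

A lump-sum tax change of −£122 billion shifts disposable income by +£122 billion; first-round consumption changes by −c × ΔT = −0.8 × (−£122 billion) = +£97.6 billion.
Expenditure multiplier = 1/(1 − c + m) = 1/(1 − 0.8 + 0.27) = 1/0.47 ≈ 2.128.
The tax multiplier is −c × k ≈ −1.702, so ΔY = k × (−c·ΔT) = (+£97.6 billion) / 0.47 ≈ +£208 billion.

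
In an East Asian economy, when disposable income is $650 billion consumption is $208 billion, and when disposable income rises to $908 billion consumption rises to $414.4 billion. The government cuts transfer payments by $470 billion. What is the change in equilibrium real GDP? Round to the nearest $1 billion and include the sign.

MPC = ΔC/ΔYd = (414.4 − 208)/(908 − 650) = 206.4/258 = 0.8.
The transfer change shifts disposable income by −$470 billion, so first-round consumption changes by c·ΔTR = 0.8 × (−$470 billion) = −$376 billion.
Expenditure multiplier = 1/(1 − MPC) = 1/(1 − 0.8) = 1/0.2 = 5.
The transfer multiplier is c × k = 4, so ΔY = k × (c·ΔTR) = (−$376 billion) / 0.2 = −$1,880 billion.

−$1,880 billion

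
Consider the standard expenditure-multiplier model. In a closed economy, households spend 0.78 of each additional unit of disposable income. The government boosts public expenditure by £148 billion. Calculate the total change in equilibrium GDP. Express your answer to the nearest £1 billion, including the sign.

+£673 billion

Government-spending multiplier = 1/(1 − MPC) = 1/(1 − 0.78) = 1/0.22 ≈ 4.545.
ΔY = k × ΔG = (+£148 billion) / 0.22 ≈ +£673 billion.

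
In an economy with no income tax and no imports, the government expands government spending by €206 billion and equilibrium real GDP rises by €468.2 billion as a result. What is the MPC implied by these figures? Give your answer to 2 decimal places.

0.56

Implied spending multiplier k = ΔY/ΔG = 468.2/206 ≈ 2.2728.
Since k = 1/(1 − MPC), MPC = 1 − 1/k = 1 − ΔG/ΔY = 1 − 206/468.2 ≈ 0.56.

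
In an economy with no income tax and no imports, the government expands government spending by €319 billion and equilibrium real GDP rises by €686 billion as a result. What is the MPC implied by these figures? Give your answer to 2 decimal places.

0.53

Implied spending multiplier k = ΔY/ΔG = 686/319 ≈ 2.1505.
Since k = 1/(1 − MPC), MPC = 1 − 1/k = 1 − ΔG/ΔY = 1 − 319/686 ≈ 0.53.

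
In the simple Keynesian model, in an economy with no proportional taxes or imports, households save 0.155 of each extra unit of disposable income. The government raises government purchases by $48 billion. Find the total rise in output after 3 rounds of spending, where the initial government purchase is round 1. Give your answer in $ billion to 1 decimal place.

MPC = 1 − MPS = 1 − 0.155 = 0.845.
Round 1 adds ΔG = $48 billion; each later round is MPC = 0.845 times the previous.
After 3 rounds: 48 + 40.56 + 34.2732 = ΔG·(1 − c^3)/(1 − c) = 48 × (1 − 0.603351125)/0.155 ≈ $122.8 billion.

$122.8 billion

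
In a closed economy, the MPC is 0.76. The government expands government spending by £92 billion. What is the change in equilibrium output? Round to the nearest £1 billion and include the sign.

+£383 billion

Spending multiplier = 1/(1 − MPC) = 1/(1 − 0.76) = 1/0.24 ≈ 4.167.
ΔY = k × ΔG = (+£92 billion) / 0.24 ≈ +£383 billion.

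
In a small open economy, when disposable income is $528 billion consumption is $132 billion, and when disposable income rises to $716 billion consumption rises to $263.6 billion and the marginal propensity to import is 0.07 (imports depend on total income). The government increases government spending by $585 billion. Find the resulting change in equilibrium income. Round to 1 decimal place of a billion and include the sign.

MPC = ΔC/ΔYd = (263.6 − 132)/(716 − 528) = 131.6/188 = 0.7.
Expenditure multiplier = 1/(1 − c + m) = 1/(1 − 0.7 + 0.07) = 1/0.37 ≈ 2.703.
ΔY = k × ΔG = (+$585 billion) / 0.37 ≈ +$1,581.1 billion.

+$1,581.1 billion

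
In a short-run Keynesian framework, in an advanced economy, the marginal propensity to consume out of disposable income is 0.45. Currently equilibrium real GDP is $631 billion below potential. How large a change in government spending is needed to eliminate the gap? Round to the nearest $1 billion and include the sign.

+$347 billion

Spending multiplier = 1/(1 − MPC) = 1/(1 − 0.45) = 1/0.55 ≈ 1.818.
Need ΔY = +$631 billion, so ΔG = ΔY/k = (+$631 billion) × 0.55 ≈ +$347 billion.
The government should increase government spending by $347 billion.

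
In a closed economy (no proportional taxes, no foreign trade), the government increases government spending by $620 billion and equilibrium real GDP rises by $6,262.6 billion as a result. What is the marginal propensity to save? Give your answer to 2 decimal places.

0.10

Implied spending multiplier k = ΔY/ΔG = 6,262.6/620 ≈ 10.101.
Since k = 1/(1 − MPC), MPC = 1 − 1/k = 1 − ΔG/ΔY = 1 − 620/6,262.6 ≈ 0.90.
MPS = 1 − MPC = 0.10.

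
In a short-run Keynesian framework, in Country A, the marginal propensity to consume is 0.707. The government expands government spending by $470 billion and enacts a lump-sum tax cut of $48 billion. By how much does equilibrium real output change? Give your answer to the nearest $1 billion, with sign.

+$1,720 billion

Expenditure multiplier = 1/(1 − MPC) = 1/(1 − 0.707) = 1/0.293 ≈ 3.413.
ΔG contributes k·ΔG = (+$470 billion) / 0.293 ≈ +$1,604.1 billion.
ΔT of −$48 billion changes first-round spending by −c·ΔT = +$33.936 billion, contributing k·(−c·ΔT) = (+$33.936 billion) / 0.293 ≈ +$115.8 billion.
Net ΔY = k(ΔG − c·ΔT) = (+$503.936 billion) / 0.293 ≈ +$1,720 billion.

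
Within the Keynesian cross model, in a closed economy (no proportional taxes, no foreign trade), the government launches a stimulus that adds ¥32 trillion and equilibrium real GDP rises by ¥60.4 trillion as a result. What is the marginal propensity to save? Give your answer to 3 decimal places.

0.530

Implied spending multiplier k = ΔY/ΔG = 60.4/32 = 1.8875.
Since k = 1/(1 − MPC), MPC = 1 − 1/k = 1 − ΔG/ΔY = 1 − 32/60.4 ≈ 0.470.
MPS = 1 − MPC = 0.530.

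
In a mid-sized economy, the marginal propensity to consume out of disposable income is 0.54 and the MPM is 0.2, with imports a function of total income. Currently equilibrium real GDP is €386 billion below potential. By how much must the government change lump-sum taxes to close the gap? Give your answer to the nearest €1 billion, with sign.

Spending multiplier = 1/(1 − c + m) = 1/(1 − 0.54 + 0.2) = 1/0.66 ≈ 1.515.
Tax multiplier = −c·k = −0.54/0.66 ≈ −0.818. Need ΔY = +€386 billion, so ΔT = ΔY/(−c·k) = −(+€386 billion) × 0.66 / 0.54 ≈ −€472 billion.
The government should cut lump-sum taxes by €472 billion.

−€472 billion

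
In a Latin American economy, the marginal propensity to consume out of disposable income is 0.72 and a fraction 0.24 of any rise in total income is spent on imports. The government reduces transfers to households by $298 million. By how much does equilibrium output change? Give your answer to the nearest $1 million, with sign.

The transfer change shifts disposable income by −$298 million, so first-round consumption changes by c·ΔTR = 0.72 × (−$298 million) = −$214.56 million.
Expenditure multiplier = 1/(1 − c + m) = 1/(1 − 0.72 + 0.24) = 1/0.52 ≈ 1.923.
The transfer multiplier is c × k ≈ 1.385, so ΔY = k × (c·ΔTR) = (−$214.56 million) / 0.52 ≈ −$413 million.

−$413 million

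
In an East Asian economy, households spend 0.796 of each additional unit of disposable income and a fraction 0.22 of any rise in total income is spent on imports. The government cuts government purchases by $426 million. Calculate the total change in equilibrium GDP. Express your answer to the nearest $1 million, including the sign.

Spending multiplier = 1/(1 − c + m) = 1/(1 − 0.796 + 0.22) = 1/0.424 ≈ 2.358.
ΔY = k × ΔG = (−$426 million) / 0.424 ≈ −$1,005 million.

−$1,005 million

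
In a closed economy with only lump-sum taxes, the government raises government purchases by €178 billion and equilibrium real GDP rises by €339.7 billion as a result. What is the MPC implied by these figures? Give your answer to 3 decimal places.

Implied spending multiplier k = ΔY/ΔG = 339.7/178 ≈ 1.9084.
Since k = 1/(1 − MPC), MPC = 1 − 1/k = 1 − ΔG/ΔY = 1 − 178/339.7 ≈ 0.476.

0.476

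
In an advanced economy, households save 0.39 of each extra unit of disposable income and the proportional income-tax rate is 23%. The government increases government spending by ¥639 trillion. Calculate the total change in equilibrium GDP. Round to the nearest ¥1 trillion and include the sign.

+¥1,205 trillion

MPC = 1 − MPS = 1 − 0.39 = 0.61.
Expenditure multiplier = 1/(1 − c(1−t)) = 1/(1 − 0.61×0.77) = 1/0.5303 ≈ 1.886.
ΔY = k × ΔG = (+¥639 trillion) / 0.5303 ≈ +¥1,205 trillion.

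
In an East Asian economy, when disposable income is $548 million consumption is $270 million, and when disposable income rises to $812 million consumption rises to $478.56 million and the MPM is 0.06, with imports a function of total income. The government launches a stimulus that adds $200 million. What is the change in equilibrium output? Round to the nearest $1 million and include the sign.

+$741 million

MPC = ΔC/ΔYd = (478.56 − 270)/(812 − 548) = 208.56/264 = 0.79.
Expenditure multiplier = 1/(1 − c + m) = 1/(1 − 0.79 + 0.06) = 1/0.27 ≈ 3.704.
ΔY = k × ΔG = (+$200 million) / 0.27 ≈ +$741 million.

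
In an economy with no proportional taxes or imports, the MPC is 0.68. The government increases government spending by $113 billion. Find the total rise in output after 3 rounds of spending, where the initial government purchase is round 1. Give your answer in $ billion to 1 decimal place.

$242.1 billion

Round 1 adds ΔG = $113 billion; each later round is MPC = 0.68 times the previous.
After 3 rounds: 113 + 76.84 + 52.2512 = ΔG·(1 − c^3)/(1 − c) = 113 × (1 − 0.314432)/0.32 ≈ $242.1 billion.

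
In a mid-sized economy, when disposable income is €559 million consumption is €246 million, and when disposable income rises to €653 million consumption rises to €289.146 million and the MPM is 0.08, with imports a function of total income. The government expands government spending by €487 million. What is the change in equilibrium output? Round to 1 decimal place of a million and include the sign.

MPC = ΔC/ΔYd = (289.146 − 246)/(653 − 559) = 43.146/94 = 0.459.
Expenditure multiplier = 1/(1 − c + m) = 1/(1 − 0.459 + 0.08) = 1/0.621 ≈ 1.61.
ΔY = k × ΔG = (+€487 million) / 0.621 ≈ +€784.2 million.

+€784.2 million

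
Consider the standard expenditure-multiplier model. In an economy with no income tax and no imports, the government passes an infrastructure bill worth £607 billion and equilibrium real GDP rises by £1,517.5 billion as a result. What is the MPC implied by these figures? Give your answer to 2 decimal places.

0.60

Implied spending multiplier k = ΔY/ΔG = 1,517.5/607 = 2.5.
Since k = 1/(1 − MPC), MPC = 1 − 1/k = 1 − ΔG/ΔY = 1 − 607/1,517.5 = 0.60.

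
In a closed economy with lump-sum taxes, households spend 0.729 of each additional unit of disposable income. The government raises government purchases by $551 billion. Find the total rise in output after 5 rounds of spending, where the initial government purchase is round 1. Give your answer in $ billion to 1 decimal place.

Round 1 adds ΔG = $551 billion; each later round is MPC = 0.729 times the previous.
After 5 rounds: 551 + 401.679 + 292.823991 + 213.468689439 + 155.618674601031 = ΔG·(1 − c^5)/(1 − c) = 551 × (1 − 0.205891132094649)/0.271 ≈ $1,614.6 billion.

$1,614.6 billion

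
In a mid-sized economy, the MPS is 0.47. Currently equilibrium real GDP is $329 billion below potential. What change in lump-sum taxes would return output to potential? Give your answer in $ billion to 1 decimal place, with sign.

−$291.8 billion

MPC = 1 − MPS = 1 − 0.47 = 0.53.
Spending multiplier = 1/(1 − MPC) = 1/(1 − 0.53) = 1/0.47 ≈ 2.128.
Tax multiplier = −c·k = −0.53/0.47 ≈ −1.128. Need ΔY = +$329 billion, so ΔT = ΔY/(−c·k) = −(+$329 billion) × 0.47 / 0.53 ≈ −$291.8 billion.
The government should cut lump-sum taxes by $291.8 billion.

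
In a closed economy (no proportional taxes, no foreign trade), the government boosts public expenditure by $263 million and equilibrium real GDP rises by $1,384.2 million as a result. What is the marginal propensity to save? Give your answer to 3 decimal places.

0.190

Implied spending multiplier k = ΔY/ΔG = 1,384.2/263 ≈ 5.2631.
Since k = 1/(1 − MPC), MPC = 1 − 1/k = 1 − ΔG/ΔY = 1 − 263/1,384.2 ≈ 0.810.
MPS = 1 − MPC = 0.190.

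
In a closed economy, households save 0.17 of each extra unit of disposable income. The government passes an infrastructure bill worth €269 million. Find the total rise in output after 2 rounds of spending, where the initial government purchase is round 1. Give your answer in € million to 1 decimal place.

MPC = 1 − MPS = 1 − 0.17 = 0.83.
Round 1 adds ΔG = €269 million; each later round is MPC = 0.83 times the previous.
After 2 rounds: 269 + 223.27 = ΔG·(1 − c^2)/(1 − c) = 269 × (1 − 0.6889)/0.17 ≈ €492.3 million.

€492.3 million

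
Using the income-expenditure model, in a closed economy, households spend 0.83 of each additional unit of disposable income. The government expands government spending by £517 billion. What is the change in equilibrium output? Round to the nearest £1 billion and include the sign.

Spending multiplier = 1/(1 − MPC) = 1/(1 − 0.83) = 1/0.17 ≈ 5.882.
ΔY = k × ΔG = (+£517 billion) / 0.17 ≈ +£3,041 billion.

+£3,041 billion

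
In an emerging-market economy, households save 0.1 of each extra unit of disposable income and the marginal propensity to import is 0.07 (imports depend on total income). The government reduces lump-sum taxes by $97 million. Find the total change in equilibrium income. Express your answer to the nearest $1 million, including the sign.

MPC = 1 − MPS = 1 − 0.1 = 0.9.
A lump-sum tax change of −$97 million shifts disposable income by +$97 million; first-round consumption changes by −c × ΔT = −0.9 × (−$97 million) = +$87.3 million.
Expenditure multiplier = 1/(1 − c + m) = 1/(1 − 0.9 + 0.07) = 1/0.17 ≈ 5.882.
The tax multiplier is −c × k ≈ −5.294, so ΔY = k × (−c·ΔT) = (+$87.3 million) / 0.17 ≈ +$514 million.

+$514 million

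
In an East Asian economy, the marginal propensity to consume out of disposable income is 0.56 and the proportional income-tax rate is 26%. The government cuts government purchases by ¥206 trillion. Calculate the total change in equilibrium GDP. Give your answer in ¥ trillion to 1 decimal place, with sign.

Government-spending multiplier = 1/(1 − c(1−t)) = 1/(1 − 0.56×0.74) = 1/0.5856 ≈ 1.708.
ΔY = k × ΔG = (−¥206 trillion) / 0.5856 ≈ −¥351.8 trillion.

−¥351.8 trillion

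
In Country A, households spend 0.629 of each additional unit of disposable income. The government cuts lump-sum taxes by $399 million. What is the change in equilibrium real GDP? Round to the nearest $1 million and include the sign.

A lump-sum tax change of −$399 million shifts disposable income by +$399 million; first-round consumption changes by −c × ΔT = −0.629 × (−$399 million) = +$250.971 million.
Expenditure multiplier = 1/(1 − MPC) = 1/(1 − 0.629) = 1/0.371 ≈ 2.695.
The tax multiplier is −c × k ≈ −1.695, so ΔY = k × (−c·ΔT) = (+$250.971 million) / 0.371 ≈ +$676 million.

+$676 million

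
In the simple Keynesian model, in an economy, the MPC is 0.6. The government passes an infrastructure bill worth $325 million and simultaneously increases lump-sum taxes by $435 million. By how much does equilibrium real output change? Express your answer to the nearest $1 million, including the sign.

Expenditure multiplier = 1/(1 − MPC) = 1/(1 − 0.6) = 1/0.4 = 2.5.
ΔG contributes k·ΔG = (+$325 million) / 0.4 = +$812.5 million.
ΔT of +$435 million changes first-round spending by −c·ΔT = −$261 million, contributing k·(−c·ΔT) = (−$261 million) / 0.4 = −$652.5 million.
Net ΔY = k(ΔG − c·ΔT) = (+$64 million) / 0.4 = +$160 million.

+$160 million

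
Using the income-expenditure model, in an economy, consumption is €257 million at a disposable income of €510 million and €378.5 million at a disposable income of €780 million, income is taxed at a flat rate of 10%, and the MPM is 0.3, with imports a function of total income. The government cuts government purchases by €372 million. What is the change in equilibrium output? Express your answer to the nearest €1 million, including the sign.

−€416 million

MPC = ΔC/ΔYd = (378.5 − 257)/(780 − 510) = 121.5/270 = 0.45.
Expenditure multiplier = 1/(1 − c(1−t) + m) = 1/(1 − 0.45×0.9 + 0.3) = 1/0.895 ≈ 1.117.
ΔY = k × ΔG = (−€372 million) / 0.895 ≈ −€416 million.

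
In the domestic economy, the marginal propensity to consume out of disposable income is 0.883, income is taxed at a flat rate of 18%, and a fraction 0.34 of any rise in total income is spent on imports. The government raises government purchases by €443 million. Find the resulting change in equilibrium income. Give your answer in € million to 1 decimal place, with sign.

+€719.2 million

Expenditure multiplier = 1/(1 − c(1−t) + m) = 1/(1 − 0.883×0.82 + 0.34) = 1/0.61594 ≈ 1.624.
ΔY = k × ΔG = (+€443 million) / 0.61594 ≈ +€719.2 million.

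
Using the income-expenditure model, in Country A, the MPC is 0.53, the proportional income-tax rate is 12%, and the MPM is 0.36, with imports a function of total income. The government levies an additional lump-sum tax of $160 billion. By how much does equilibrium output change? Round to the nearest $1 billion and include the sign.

A lump-sum tax change of +$160 billion shifts disposable income by −$160 billion; first-round consumption changes by −c × ΔT = −0.53 × (+$160 billion) = −$84.8 billion.
Expenditure multiplier = 1/(1 − c(1−t) + m) = 1/(1 − 0.53×0.88 + 0.36) = 1/0.8936 ≈ 1.119.
The tax multiplier is −c × k ≈ −0.593, so ΔY = k × (−c·ΔT) = (−$84.8 billion) / 0.8936 ≈ −$95 billion.

−$95 billion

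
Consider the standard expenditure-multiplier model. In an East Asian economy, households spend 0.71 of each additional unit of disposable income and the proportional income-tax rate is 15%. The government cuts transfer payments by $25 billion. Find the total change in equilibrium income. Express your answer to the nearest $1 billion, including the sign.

−$45 billion

The transfer change shifts disposable income by −$25 billion, so first-round consumption changes by c·ΔTR = 0.71 × (−$25 billion) = −$17.75 billion.
Expenditure multiplier = 1/(1 − c(1−t)) = 1/(1 − 0.71×0.85) = 1/0.3965 ≈ 2.522.
The transfer multiplier is c × k ≈ 1.791, so ΔY = k × (c·ΔTR) = (−$17.75 billion) / 0.3965 ≈ −$45 billion.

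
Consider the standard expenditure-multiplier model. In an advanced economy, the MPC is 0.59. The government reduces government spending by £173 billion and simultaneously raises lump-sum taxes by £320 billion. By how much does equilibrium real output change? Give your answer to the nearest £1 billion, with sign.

Expenditure multiplier = 1/(1 − MPC) = 1/(1 − 0.59) = 1/0.41 ≈ 2.439.
ΔG contributes k·ΔG = (−£173 billion) / 0.41 ≈ −£422 billion.
ΔT of +£320 billion changes first-round spending by −c·ΔT = −£188.8 billion, contributing k·(−c·ΔT) = (−£188.8 billion) / 0.41 ≈ −£460.5 billion.
Net ΔY = k(ΔG − c·ΔT) = (−£361.8 billion) / 0.41 ≈ −£882 billion.

−£882 billion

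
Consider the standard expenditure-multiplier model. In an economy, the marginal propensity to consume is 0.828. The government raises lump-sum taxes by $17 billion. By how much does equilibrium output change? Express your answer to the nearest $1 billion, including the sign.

−$82 billion

A lump-sum tax change of +$17 billion shifts disposable income by −$17 billion; first-round consumption changes by −c × ΔT = −0.828 × (+$17 billion) = −$14.076 billion.
Expenditure multiplier = 1/(1 − MPC) = 1/(1 − 0.828) = 1/0.172 ≈ 5.814.
The tax multiplier is −c × k ≈ −4.814, so ΔY = k × (−c·ΔT) = (−$14.076 billion) / 0.172 ≈ −$82 billion.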